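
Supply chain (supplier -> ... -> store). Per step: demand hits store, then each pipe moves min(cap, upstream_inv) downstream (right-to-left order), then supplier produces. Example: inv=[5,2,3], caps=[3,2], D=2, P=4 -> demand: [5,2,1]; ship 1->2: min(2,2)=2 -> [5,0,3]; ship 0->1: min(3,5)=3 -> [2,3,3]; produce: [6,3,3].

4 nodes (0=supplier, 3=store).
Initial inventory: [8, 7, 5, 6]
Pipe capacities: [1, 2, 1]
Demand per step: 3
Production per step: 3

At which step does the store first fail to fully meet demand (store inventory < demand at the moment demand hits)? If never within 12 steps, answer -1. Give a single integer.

Step 1: demand=3,sold=3 ship[2->3]=1 ship[1->2]=2 ship[0->1]=1 prod=3 -> [10 6 6 4]
Step 2: demand=3,sold=3 ship[2->3]=1 ship[1->2]=2 ship[0->1]=1 prod=3 -> [12 5 7 2]
Step 3: demand=3,sold=2 ship[2->3]=1 ship[1->2]=2 ship[0->1]=1 prod=3 -> [14 4 8 1]
Step 4: demand=3,sold=1 ship[2->3]=1 ship[1->2]=2 ship[0->1]=1 prod=3 -> [16 3 9 1]
Step 5: demand=3,sold=1 ship[2->3]=1 ship[1->2]=2 ship[0->1]=1 prod=3 -> [18 2 10 1]
Step 6: demand=3,sold=1 ship[2->3]=1 ship[1->2]=2 ship[0->1]=1 prod=3 -> [20 1 11 1]
Step 7: demand=3,sold=1 ship[2->3]=1 ship[1->2]=1 ship[0->1]=1 prod=3 -> [22 1 11 1]
Step 8: demand=3,sold=1 ship[2->3]=1 ship[1->2]=1 ship[0->1]=1 prod=3 -> [24 1 11 1]
Step 9: demand=3,sold=1 ship[2->3]=1 ship[1->2]=1 ship[0->1]=1 prod=3 -> [26 1 11 1]
Step 10: demand=3,sold=1 ship[2->3]=1 ship[1->2]=1 ship[0->1]=1 prod=3 -> [28 1 11 1]
Step 11: demand=3,sold=1 ship[2->3]=1 ship[1->2]=1 ship[0->1]=1 prod=3 -> [30 1 11 1]
Step 12: demand=3,sold=1 ship[2->3]=1 ship[1->2]=1 ship[0->1]=1 prod=3 -> [32 1 11 1]
First stockout at step 3

3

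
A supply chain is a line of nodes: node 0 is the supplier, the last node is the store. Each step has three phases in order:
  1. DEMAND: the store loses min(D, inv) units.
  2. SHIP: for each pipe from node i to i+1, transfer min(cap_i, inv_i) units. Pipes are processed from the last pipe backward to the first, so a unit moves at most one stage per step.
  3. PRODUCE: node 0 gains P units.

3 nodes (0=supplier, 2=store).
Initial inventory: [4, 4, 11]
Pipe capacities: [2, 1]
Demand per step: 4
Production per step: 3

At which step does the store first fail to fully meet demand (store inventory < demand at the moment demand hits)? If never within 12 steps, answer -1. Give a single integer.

Step 1: demand=4,sold=4 ship[1->2]=1 ship[0->1]=2 prod=3 -> [5 5 8]
Step 2: demand=4,sold=4 ship[1->2]=1 ship[0->1]=2 prod=3 -> [6 6 5]
Step 3: demand=4,sold=4 ship[1->2]=1 ship[0->1]=2 prod=3 -> [7 7 2]
Step 4: demand=4,sold=2 ship[1->2]=1 ship[0->1]=2 prod=3 -> [8 8 1]
Step 5: demand=4,sold=1 ship[1->2]=1 ship[0->1]=2 prod=3 -> [9 9 1]
Step 6: demand=4,sold=1 ship[1->2]=1 ship[0->1]=2 prod=3 -> [10 10 1]
Step 7: demand=4,sold=1 ship[1->2]=1 ship[0->1]=2 prod=3 -> [11 11 1]
Step 8: demand=4,sold=1 ship[1->2]=1 ship[0->1]=2 prod=3 -> [12 12 1]
Step 9: demand=4,sold=1 ship[1->2]=1 ship[0->1]=2 prod=3 -> [13 13 1]
Step 10: demand=4,sold=1 ship[1->2]=1 ship[0->1]=2 prod=3 -> [14 14 1]
Step 11: demand=4,sold=1 ship[1->2]=1 ship[0->1]=2 prod=3 -> [15 15 1]
Step 12: demand=4,sold=1 ship[1->2]=1 ship[0->1]=2 prod=3 -> [16 16 1]
First stockout at step 4

4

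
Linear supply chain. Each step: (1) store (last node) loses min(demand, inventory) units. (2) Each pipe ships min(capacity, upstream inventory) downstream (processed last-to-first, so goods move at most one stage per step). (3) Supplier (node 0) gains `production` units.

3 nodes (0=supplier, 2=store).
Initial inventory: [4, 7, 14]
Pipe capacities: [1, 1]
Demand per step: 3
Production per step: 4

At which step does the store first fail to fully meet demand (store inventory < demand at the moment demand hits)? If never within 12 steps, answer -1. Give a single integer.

Step 1: demand=3,sold=3 ship[1->2]=1 ship[0->1]=1 prod=4 -> [7 7 12]
Step 2: demand=3,sold=3 ship[1->2]=1 ship[0->1]=1 prod=4 -> [10 7 10]
Step 3: demand=3,sold=3 ship[1->2]=1 ship[0->1]=1 prod=4 -> [13 7 8]
Step 4: demand=3,sold=3 ship[1->2]=1 ship[0->1]=1 prod=4 -> [16 7 6]
Step 5: demand=3,sold=3 ship[1->2]=1 ship[0->1]=1 prod=4 -> [19 7 4]
Step 6: demand=3,sold=3 ship[1->2]=1 ship[0->1]=1 prod=4 -> [22 7 2]
Step 7: demand=3,sold=2 ship[1->2]=1 ship[0->1]=1 prod=4 -> [25 7 1]
Step 8: demand=3,sold=1 ship[1->2]=1 ship[0->1]=1 prod=4 -> [28 7 1]
Step 9: demand=3,sold=1 ship[1->2]=1 ship[0->1]=1 prod=4 -> [31 7 1]
Step 10: demand=3,sold=1 ship[1->2]=1 ship[0->1]=1 prod=4 -> [34 7 1]
Step 11: demand=3,sold=1 ship[1->2]=1 ship[0->1]=1 prod=4 -> [37 7 1]
Step 12: demand=3,sold=1 ship[1->2]=1 ship[0->1]=1 prod=4 -> [40 7 1]
First stockout at step 7

7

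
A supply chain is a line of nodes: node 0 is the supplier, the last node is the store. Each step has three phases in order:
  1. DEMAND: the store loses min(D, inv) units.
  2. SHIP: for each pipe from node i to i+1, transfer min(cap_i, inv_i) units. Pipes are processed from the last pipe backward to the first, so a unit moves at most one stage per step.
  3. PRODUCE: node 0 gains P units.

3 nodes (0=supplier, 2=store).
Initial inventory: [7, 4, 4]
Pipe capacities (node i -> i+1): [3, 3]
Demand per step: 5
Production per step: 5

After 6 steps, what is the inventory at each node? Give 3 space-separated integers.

Step 1: demand=5,sold=4 ship[1->2]=3 ship[0->1]=3 prod=5 -> inv=[9 4 3]
Step 2: demand=5,sold=3 ship[1->2]=3 ship[0->1]=3 prod=5 -> inv=[11 4 3]
Step 3: demand=5,sold=3 ship[1->2]=3 ship[0->1]=3 prod=5 -> inv=[13 4 3]
Step 4: demand=5,sold=3 ship[1->2]=3 ship[0->1]=3 prod=5 -> inv=[15 4 3]
Step 5: demand=5,sold=3 ship[1->2]=3 ship[0->1]=3 prod=5 -> inv=[17 4 3]
Step 6: demand=5,sold=3 ship[1->2]=3 ship[0->1]=3 prod=5 -> inv=[19 4 3]

19 4 3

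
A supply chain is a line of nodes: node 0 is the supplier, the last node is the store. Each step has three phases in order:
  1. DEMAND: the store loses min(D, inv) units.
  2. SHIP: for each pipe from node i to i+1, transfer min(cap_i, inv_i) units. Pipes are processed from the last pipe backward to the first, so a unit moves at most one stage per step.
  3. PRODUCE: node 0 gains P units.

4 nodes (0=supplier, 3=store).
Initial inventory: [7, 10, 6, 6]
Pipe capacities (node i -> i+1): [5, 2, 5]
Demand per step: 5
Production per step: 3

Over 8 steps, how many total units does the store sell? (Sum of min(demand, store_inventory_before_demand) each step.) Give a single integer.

Answer: 24

Derivation:
Step 1: sold=5 (running total=5) -> [5 13 3 6]
Step 2: sold=5 (running total=10) -> [3 16 2 4]
Step 3: sold=4 (running total=14) -> [3 17 2 2]
Step 4: sold=2 (running total=16) -> [3 18 2 2]
Step 5: sold=2 (running total=18) -> [3 19 2 2]
Step 6: sold=2 (running total=20) -> [3 20 2 2]
Step 7: sold=2 (running total=22) -> [3 21 2 2]
Step 8: sold=2 (running total=24) -> [3 22 2 2]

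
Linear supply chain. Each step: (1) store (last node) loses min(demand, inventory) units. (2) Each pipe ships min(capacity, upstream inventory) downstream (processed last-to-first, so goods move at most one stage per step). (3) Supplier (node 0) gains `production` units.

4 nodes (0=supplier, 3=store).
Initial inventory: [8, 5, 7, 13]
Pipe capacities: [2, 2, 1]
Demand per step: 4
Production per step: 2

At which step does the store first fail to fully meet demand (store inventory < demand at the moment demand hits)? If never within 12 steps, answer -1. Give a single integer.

Step 1: demand=4,sold=4 ship[2->3]=1 ship[1->2]=2 ship[0->1]=2 prod=2 -> [8 5 8 10]
Step 2: demand=4,sold=4 ship[2->3]=1 ship[1->2]=2 ship[0->1]=2 prod=2 -> [8 5 9 7]
Step 3: demand=4,sold=4 ship[2->3]=1 ship[1->2]=2 ship[0->1]=2 prod=2 -> [8 5 10 4]
Step 4: demand=4,sold=4 ship[2->3]=1 ship[1->2]=2 ship[0->1]=2 prod=2 -> [8 5 11 1]
Step 5: demand=4,sold=1 ship[2->3]=1 ship[1->2]=2 ship[0->1]=2 prod=2 -> [8 5 12 1]
Step 6: demand=4,sold=1 ship[2->3]=1 ship[1->2]=2 ship[0->1]=2 prod=2 -> [8 5 13 1]
Step 7: demand=4,sold=1 ship[2->3]=1 ship[1->2]=2 ship[0->1]=2 prod=2 -> [8 5 14 1]
Step 8: demand=4,sold=1 ship[2->3]=1 ship[1->2]=2 ship[0->1]=2 prod=2 -> [8 5 15 1]
Step 9: demand=4,sold=1 ship[2->3]=1 ship[1->2]=2 ship[0->1]=2 prod=2 -> [8 5 16 1]
Step 10: demand=4,sold=1 ship[2->3]=1 ship[1->2]=2 ship[0->1]=2 prod=2 -> [8 5 17 1]
Step 11: demand=4,sold=1 ship[2->3]=1 ship[1->2]=2 ship[0->1]=2 prod=2 -> [8 5 18 1]
Step 12: demand=4,sold=1 ship[2->3]=1 ship[1->2]=2 ship[0->1]=2 prod=2 -> [8 5 19 1]
First stockout at step 5

5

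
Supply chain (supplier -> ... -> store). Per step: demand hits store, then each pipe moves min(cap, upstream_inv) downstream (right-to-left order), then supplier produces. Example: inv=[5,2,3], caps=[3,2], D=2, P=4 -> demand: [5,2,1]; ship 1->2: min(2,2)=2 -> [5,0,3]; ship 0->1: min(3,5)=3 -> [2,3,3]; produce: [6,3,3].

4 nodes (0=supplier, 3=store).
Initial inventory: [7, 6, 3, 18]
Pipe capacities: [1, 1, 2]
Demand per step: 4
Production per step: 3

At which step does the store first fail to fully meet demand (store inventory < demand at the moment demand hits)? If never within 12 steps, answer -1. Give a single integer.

Step 1: demand=4,sold=4 ship[2->3]=2 ship[1->2]=1 ship[0->1]=1 prod=3 -> [9 6 2 16]
Step 2: demand=4,sold=4 ship[2->3]=2 ship[1->2]=1 ship[0->1]=1 prod=3 -> [11 6 1 14]
Step 3: demand=4,sold=4 ship[2->3]=1 ship[1->2]=1 ship[0->1]=1 prod=3 -> [13 6 1 11]
Step 4: demand=4,sold=4 ship[2->3]=1 ship[1->2]=1 ship[0->1]=1 prod=3 -> [15 6 1 8]
Step 5: demand=4,sold=4 ship[2->3]=1 ship[1->2]=1 ship[0->1]=1 prod=3 -> [17 6 1 5]
Step 6: demand=4,sold=4 ship[2->3]=1 ship[1->2]=1 ship[0->1]=1 prod=3 -> [19 6 1 2]
Step 7: demand=4,sold=2 ship[2->3]=1 ship[1->2]=1 ship[0->1]=1 prod=3 -> [21 6 1 1]
Step 8: demand=4,sold=1 ship[2->3]=1 ship[1->2]=1 ship[0->1]=1 prod=3 -> [23 6 1 1]
Step 9: demand=4,sold=1 ship[2->3]=1 ship[1->2]=1 ship[0->1]=1 prod=3 -> [25 6 1 1]
Step 10: demand=4,sold=1 ship[2->3]=1 ship[1->2]=1 ship[0->1]=1 prod=3 -> [27 6 1 1]
Step 11: demand=4,sold=1 ship[2->3]=1 ship[1->2]=1 ship[0->1]=1 prod=3 -> [29 6 1 1]
Step 12: demand=4,sold=1 ship[2->3]=1 ship[1->2]=1 ship[0->1]=1 prod=3 -> [31 6 1 1]
First stockout at step 7

7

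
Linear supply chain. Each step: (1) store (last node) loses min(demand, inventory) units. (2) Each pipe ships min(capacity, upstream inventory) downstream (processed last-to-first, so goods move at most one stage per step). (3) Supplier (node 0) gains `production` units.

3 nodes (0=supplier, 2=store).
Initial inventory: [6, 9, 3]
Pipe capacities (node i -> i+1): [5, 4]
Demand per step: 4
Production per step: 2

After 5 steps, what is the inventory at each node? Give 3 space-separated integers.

Step 1: demand=4,sold=3 ship[1->2]=4 ship[0->1]=5 prod=2 -> inv=[3 10 4]
Step 2: demand=4,sold=4 ship[1->2]=4 ship[0->1]=3 prod=2 -> inv=[2 9 4]
Step 3: demand=4,sold=4 ship[1->2]=4 ship[0->1]=2 prod=2 -> inv=[2 7 4]
Step 4: demand=4,sold=4 ship[1->2]=4 ship[0->1]=2 prod=2 -> inv=[2 5 4]
Step 5: demand=4,sold=4 ship[1->2]=4 ship[0->1]=2 prod=2 -> inv=[2 3 4]

2 3 4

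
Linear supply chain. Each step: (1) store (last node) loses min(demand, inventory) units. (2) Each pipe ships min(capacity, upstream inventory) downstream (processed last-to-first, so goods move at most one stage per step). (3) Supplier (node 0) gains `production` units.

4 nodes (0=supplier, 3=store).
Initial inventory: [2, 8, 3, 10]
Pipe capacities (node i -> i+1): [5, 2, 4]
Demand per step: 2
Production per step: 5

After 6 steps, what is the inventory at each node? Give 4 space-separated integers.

Step 1: demand=2,sold=2 ship[2->3]=3 ship[1->2]=2 ship[0->1]=2 prod=5 -> inv=[5 8 2 11]
Step 2: demand=2,sold=2 ship[2->3]=2 ship[1->2]=2 ship[0->1]=5 prod=5 -> inv=[5 11 2 11]
Step 3: demand=2,sold=2 ship[2->3]=2 ship[1->2]=2 ship[0->1]=5 prod=5 -> inv=[5 14 2 11]
Step 4: demand=2,sold=2 ship[2->3]=2 ship[1->2]=2 ship[0->1]=5 prod=5 -> inv=[5 17 2 11]
Step 5: demand=2,sold=2 ship[2->3]=2 ship[1->2]=2 ship[0->1]=5 prod=5 -> inv=[5 20 2 11]
Step 6: demand=2,sold=2 ship[2->3]=2 ship[1->2]=2 ship[0->1]=5 prod=5 -> inv=[5 23 2 11]

5 23 2 11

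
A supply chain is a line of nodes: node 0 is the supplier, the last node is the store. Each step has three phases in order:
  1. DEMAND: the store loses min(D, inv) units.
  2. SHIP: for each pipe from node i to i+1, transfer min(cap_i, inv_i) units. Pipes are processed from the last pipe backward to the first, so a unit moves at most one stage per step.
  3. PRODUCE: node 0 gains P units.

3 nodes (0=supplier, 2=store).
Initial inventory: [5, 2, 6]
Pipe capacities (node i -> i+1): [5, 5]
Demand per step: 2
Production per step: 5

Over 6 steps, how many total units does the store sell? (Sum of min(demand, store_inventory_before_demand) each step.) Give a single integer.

Step 1: sold=2 (running total=2) -> [5 5 6]
Step 2: sold=2 (running total=4) -> [5 5 9]
Step 3: sold=2 (running total=6) -> [5 5 12]
Step 4: sold=2 (running total=8) -> [5 5 15]
Step 5: sold=2 (running total=10) -> [5 5 18]
Step 6: sold=2 (running total=12) -> [5 5 21]

Answer: 12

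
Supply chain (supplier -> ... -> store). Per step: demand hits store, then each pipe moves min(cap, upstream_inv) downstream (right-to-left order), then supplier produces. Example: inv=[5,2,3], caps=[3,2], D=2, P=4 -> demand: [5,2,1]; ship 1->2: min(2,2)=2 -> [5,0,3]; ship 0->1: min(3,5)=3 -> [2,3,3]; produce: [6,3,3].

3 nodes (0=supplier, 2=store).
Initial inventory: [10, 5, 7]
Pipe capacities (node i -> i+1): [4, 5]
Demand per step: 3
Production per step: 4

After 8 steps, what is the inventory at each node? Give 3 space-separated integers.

Step 1: demand=3,sold=3 ship[1->2]=5 ship[0->1]=4 prod=4 -> inv=[10 4 9]
Step 2: demand=3,sold=3 ship[1->2]=4 ship[0->1]=4 prod=4 -> inv=[10 4 10]
Step 3: demand=3,sold=3 ship[1->2]=4 ship[0->1]=4 prod=4 -> inv=[10 4 11]
Step 4: demand=3,sold=3 ship[1->2]=4 ship[0->1]=4 prod=4 -> inv=[10 4 12]
Step 5: demand=3,sold=3 ship[1->2]=4 ship[0->1]=4 prod=4 -> inv=[10 4 13]
Step 6: demand=3,sold=3 ship[1->2]=4 ship[0->1]=4 prod=4 -> inv=[10 4 14]
Step 7: demand=3,sold=3 ship[1->2]=4 ship[0->1]=4 prod=4 -> inv=[10 4 15]
Step 8: demand=3,sold=3 ship[1->2]=4 ship[0->1]=4 prod=4 -> inv=[10 4 16]

10 4 16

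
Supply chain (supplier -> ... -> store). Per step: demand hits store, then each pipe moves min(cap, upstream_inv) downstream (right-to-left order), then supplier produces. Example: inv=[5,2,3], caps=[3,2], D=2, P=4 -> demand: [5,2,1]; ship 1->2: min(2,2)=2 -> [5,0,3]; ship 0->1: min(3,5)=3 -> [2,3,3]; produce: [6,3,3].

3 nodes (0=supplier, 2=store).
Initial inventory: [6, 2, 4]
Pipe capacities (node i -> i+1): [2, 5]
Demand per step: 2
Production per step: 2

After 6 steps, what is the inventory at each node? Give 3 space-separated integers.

Step 1: demand=2,sold=2 ship[1->2]=2 ship[0->1]=2 prod=2 -> inv=[6 2 4]
Step 2: demand=2,sold=2 ship[1->2]=2 ship[0->1]=2 prod=2 -> inv=[6 2 4]
Step 3: demand=2,sold=2 ship[1->2]=2 ship[0->1]=2 prod=2 -> inv=[6 2 4]
Step 4: demand=2,sold=2 ship[1->2]=2 ship[0->1]=2 prod=2 -> inv=[6 2 4]
Step 5: demand=2,sold=2 ship[1->2]=2 ship[0->1]=2 prod=2 -> inv=[6 2 4]
Step 6: demand=2,sold=2 ship[1->2]=2 ship[0->1]=2 prod=2 -> inv=[6 2 4]

6 2 4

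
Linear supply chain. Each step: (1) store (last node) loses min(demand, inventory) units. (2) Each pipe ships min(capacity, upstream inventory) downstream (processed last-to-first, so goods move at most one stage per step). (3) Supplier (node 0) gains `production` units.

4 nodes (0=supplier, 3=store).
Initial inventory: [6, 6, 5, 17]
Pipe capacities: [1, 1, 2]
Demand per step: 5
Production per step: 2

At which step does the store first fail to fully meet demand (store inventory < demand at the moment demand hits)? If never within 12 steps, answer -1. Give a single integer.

Step 1: demand=5,sold=5 ship[2->3]=2 ship[1->2]=1 ship[0->1]=1 prod=2 -> [7 6 4 14]
Step 2: demand=5,sold=5 ship[2->3]=2 ship[1->2]=1 ship[0->1]=1 prod=2 -> [8 6 3 11]
Step 3: demand=5,sold=5 ship[2->3]=2 ship[1->2]=1 ship[0->1]=1 prod=2 -> [9 6 2 8]
Step 4: demand=5,sold=5 ship[2->3]=2 ship[1->2]=1 ship[0->1]=1 prod=2 -> [10 6 1 5]
Step 5: demand=5,sold=5 ship[2->3]=1 ship[1->2]=1 ship[0->1]=1 prod=2 -> [11 6 1 1]
Step 6: demand=5,sold=1 ship[2->3]=1 ship[1->2]=1 ship[0->1]=1 prod=2 -> [12 6 1 1]
Step 7: demand=5,sold=1 ship[2->3]=1 ship[1->2]=1 ship[0->1]=1 prod=2 -> [13 6 1 1]
Step 8: demand=5,sold=1 ship[2->3]=1 ship[1->2]=1 ship[0->1]=1 prod=2 -> [14 6 1 1]
Step 9: demand=5,sold=1 ship[2->3]=1 ship[1->2]=1 ship[0->1]=1 prod=2 -> [15 6 1 1]
Step 10: demand=5,sold=1 ship[2->3]=1 ship[1->2]=1 ship[0->1]=1 prod=2 -> [16 6 1 1]
Step 11: demand=5,sold=1 ship[2->3]=1 ship[1->2]=1 ship[0->1]=1 prod=2 -> [17 6 1 1]
Step 12: demand=5,sold=1 ship[2->3]=1 ship[1->2]=1 ship[0->1]=1 prod=2 -> [18 6 1 1]
First stockout at step 6

6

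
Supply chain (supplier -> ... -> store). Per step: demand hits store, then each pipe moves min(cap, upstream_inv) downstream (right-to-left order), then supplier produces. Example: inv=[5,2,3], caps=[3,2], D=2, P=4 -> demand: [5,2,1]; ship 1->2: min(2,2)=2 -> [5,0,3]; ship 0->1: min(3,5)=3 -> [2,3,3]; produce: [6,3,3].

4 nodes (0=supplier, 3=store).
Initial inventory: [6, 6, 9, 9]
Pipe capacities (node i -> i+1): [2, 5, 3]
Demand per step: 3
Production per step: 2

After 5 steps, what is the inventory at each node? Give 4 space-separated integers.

Step 1: demand=3,sold=3 ship[2->3]=3 ship[1->2]=5 ship[0->1]=2 prod=2 -> inv=[6 3 11 9]
Step 2: demand=3,sold=3 ship[2->3]=3 ship[1->2]=3 ship[0->1]=2 prod=2 -> inv=[6 2 11 9]
Step 3: demand=3,sold=3 ship[2->3]=3 ship[1->2]=2 ship[0->1]=2 prod=2 -> inv=[6 2 10 9]
Step 4: demand=3,sold=3 ship[2->3]=3 ship[1->2]=2 ship[0->1]=2 prod=2 -> inv=[6 2 9 9]
Step 5: demand=3,sold=3 ship[2->3]=3 ship[1->2]=2 ship[0->1]=2 prod=2 -> inv=[6 2 8 9]

6 2 8 9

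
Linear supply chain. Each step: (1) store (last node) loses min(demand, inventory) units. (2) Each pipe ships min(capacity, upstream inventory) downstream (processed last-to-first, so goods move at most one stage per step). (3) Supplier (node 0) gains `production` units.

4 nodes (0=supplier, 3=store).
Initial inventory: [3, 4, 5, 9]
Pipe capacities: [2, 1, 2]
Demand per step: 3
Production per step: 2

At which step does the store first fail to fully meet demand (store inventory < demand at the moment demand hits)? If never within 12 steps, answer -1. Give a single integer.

Step 1: demand=3,sold=3 ship[2->3]=2 ship[1->2]=1 ship[0->1]=2 prod=2 -> [3 5 4 8]
Step 2: demand=3,sold=3 ship[2->3]=2 ship[1->2]=1 ship[0->1]=2 prod=2 -> [3 6 3 7]
Step 3: demand=3,sold=3 ship[2->3]=2 ship[1->2]=1 ship[0->1]=2 prod=2 -> [3 7 2 6]
Step 4: demand=3,sold=3 ship[2->3]=2 ship[1->2]=1 ship[0->1]=2 prod=2 -> [3 8 1 5]
Step 5: demand=3,sold=3 ship[2->3]=1 ship[1->2]=1 ship[0->1]=2 prod=2 -> [3 9 1 3]
Step 6: demand=3,sold=3 ship[2->3]=1 ship[1->2]=1 ship[0->1]=2 prod=2 -> [3 10 1 1]
Step 7: demand=3,sold=1 ship[2->3]=1 ship[1->2]=1 ship[0->1]=2 prod=2 -> [3 11 1 1]
Step 8: demand=3,sold=1 ship[2->3]=1 ship[1->2]=1 ship[0->1]=2 prod=2 -> [3 12 1 1]
Step 9: demand=3,sold=1 ship[2->3]=1 ship[1->2]=1 ship[0->1]=2 prod=2 -> [3 13 1 1]
Step 10: demand=3,sold=1 ship[2->3]=1 ship[1->2]=1 ship[0->1]=2 prod=2 -> [3 14 1 1]
Step 11: demand=3,sold=1 ship[2->3]=1 ship[1->2]=1 ship[0->1]=2 prod=2 -> [3 15 1 1]
Step 12: demand=3,sold=1 ship[2->3]=1 ship[1->2]=1 ship[0->1]=2 prod=2 -> [3 16 1 1]
First stockout at step 7

7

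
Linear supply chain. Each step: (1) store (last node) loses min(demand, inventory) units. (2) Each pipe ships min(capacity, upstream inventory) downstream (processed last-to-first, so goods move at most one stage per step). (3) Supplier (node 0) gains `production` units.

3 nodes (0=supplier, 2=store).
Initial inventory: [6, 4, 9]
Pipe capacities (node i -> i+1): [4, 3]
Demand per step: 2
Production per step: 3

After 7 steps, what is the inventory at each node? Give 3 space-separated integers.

Step 1: demand=2,sold=2 ship[1->2]=3 ship[0->1]=4 prod=3 -> inv=[5 5 10]
Step 2: demand=2,sold=2 ship[1->2]=3 ship[0->1]=4 prod=3 -> inv=[4 6 11]
Step 3: demand=2,sold=2 ship[1->2]=3 ship[0->1]=4 prod=3 -> inv=[3 7 12]
Step 4: demand=2,sold=2 ship[1->2]=3 ship[0->1]=3 prod=3 -> inv=[3 7 13]
Step 5: demand=2,sold=2 ship[1->2]=3 ship[0->1]=3 prod=3 -> inv=[3 7 14]
Step 6: demand=2,sold=2 ship[1->2]=3 ship[0->1]=3 prod=3 -> inv=[3 7 15]
Step 7: demand=2,sold=2 ship[1->2]=3 ship[0->1]=3 prod=3 -> inv=[3 7 16]

3 7 16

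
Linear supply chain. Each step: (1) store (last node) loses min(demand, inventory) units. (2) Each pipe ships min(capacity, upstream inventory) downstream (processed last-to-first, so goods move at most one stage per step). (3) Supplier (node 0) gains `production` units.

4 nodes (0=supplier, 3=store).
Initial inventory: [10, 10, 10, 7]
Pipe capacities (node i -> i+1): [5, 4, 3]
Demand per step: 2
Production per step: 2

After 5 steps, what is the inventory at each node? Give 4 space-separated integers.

Step 1: demand=2,sold=2 ship[2->3]=3 ship[1->2]=4 ship[0->1]=5 prod=2 -> inv=[7 11 11 8]
Step 2: demand=2,sold=2 ship[2->3]=3 ship[1->2]=4 ship[0->1]=5 prod=2 -> inv=[4 12 12 9]
Step 3: demand=2,sold=2 ship[2->3]=3 ship[1->2]=4 ship[0->1]=4 prod=2 -> inv=[2 12 13 10]
Step 4: demand=2,sold=2 ship[2->3]=3 ship[1->2]=4 ship[0->1]=2 prod=2 -> inv=[2 10 14 11]
Step 5: demand=2,sold=2 ship[2->3]=3 ship[1->2]=4 ship[0->1]=2 prod=2 -> inv=[2 8 15 12]

2 8 15 12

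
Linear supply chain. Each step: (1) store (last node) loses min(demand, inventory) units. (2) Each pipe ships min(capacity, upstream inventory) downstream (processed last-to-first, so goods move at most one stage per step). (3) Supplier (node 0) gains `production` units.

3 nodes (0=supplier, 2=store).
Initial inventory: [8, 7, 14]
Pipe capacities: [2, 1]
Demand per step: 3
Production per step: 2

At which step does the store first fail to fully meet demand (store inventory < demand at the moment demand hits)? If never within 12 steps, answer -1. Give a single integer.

Step 1: demand=3,sold=3 ship[1->2]=1 ship[0->1]=2 prod=2 -> [8 8 12]
Step 2: demand=3,sold=3 ship[1->2]=1 ship[0->1]=2 prod=2 -> [8 9 10]
Step 3: demand=3,sold=3 ship[1->2]=1 ship[0->1]=2 prod=2 -> [8 10 8]
Step 4: demand=3,sold=3 ship[1->2]=1 ship[0->1]=2 prod=2 -> [8 11 6]
Step 5: demand=3,sold=3 ship[1->2]=1 ship[0->1]=2 prod=2 -> [8 12 4]
Step 6: demand=3,sold=3 ship[1->2]=1 ship[0->1]=2 prod=2 -> [8 13 2]
Step 7: demand=3,sold=2 ship[1->2]=1 ship[0->1]=2 prod=2 -> [8 14 1]
Step 8: demand=3,sold=1 ship[1->2]=1 ship[0->1]=2 prod=2 -> [8 15 1]
Step 9: demand=3,sold=1 ship[1->2]=1 ship[0->1]=2 prod=2 -> [8 16 1]
Step 10: demand=3,sold=1 ship[1->2]=1 ship[0->1]=2 prod=2 -> [8 17 1]
Step 11: demand=3,sold=1 ship[1->2]=1 ship[0->1]=2 prod=2 -> [8 18 1]
Step 12: demand=3,sold=1 ship[1->2]=1 ship[0->1]=2 prod=2 -> [8 19 1]
First stockout at step 7

7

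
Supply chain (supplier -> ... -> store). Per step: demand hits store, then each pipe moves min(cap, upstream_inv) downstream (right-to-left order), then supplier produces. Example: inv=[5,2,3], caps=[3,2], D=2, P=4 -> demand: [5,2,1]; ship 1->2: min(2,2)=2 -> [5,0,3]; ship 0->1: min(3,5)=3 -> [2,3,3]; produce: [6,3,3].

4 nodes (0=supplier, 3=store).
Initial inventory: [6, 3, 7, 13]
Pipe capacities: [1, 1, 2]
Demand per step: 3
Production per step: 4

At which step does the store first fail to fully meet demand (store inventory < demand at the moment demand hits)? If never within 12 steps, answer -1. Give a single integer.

Step 1: demand=3,sold=3 ship[2->3]=2 ship[1->2]=1 ship[0->1]=1 prod=4 -> [9 3 6 12]
Step 2: demand=3,sold=3 ship[2->3]=2 ship[1->2]=1 ship[0->1]=1 prod=4 -> [12 3 5 11]
Step 3: demand=3,sold=3 ship[2->3]=2 ship[1->2]=1 ship[0->1]=1 prod=4 -> [15 3 4 10]
Step 4: demand=3,sold=3 ship[2->3]=2 ship[1->2]=1 ship[0->1]=1 prod=4 -> [18 3 3 9]
Step 5: demand=3,sold=3 ship[2->3]=2 ship[1->2]=1 ship[0->1]=1 prod=4 -> [21 3 2 8]
Step 6: demand=3,sold=3 ship[2->3]=2 ship[1->2]=1 ship[0->1]=1 prod=4 -> [24 3 1 7]
Step 7: demand=3,sold=3 ship[2->3]=1 ship[1->2]=1 ship[0->1]=1 prod=4 -> [27 3 1 5]
Step 8: demand=3,sold=3 ship[2->3]=1 ship[1->2]=1 ship[0->1]=1 prod=4 -> [30 3 1 3]
Step 9: demand=3,sold=3 ship[2->3]=1 ship[1->2]=1 ship[0->1]=1 prod=4 -> [33 3 1 1]
Step 10: demand=3,sold=1 ship[2->3]=1 ship[1->2]=1 ship[0->1]=1 prod=4 -> [36 3 1 1]
Step 11: demand=3,sold=1 ship[2->3]=1 ship[1->2]=1 ship[0->1]=1 prod=4 -> [39 3 1 1]
Step 12: demand=3,sold=1 ship[2->3]=1 ship[1->2]=1 ship[0->1]=1 prod=4 -> [42 3 1 1]
First stockout at step 10

10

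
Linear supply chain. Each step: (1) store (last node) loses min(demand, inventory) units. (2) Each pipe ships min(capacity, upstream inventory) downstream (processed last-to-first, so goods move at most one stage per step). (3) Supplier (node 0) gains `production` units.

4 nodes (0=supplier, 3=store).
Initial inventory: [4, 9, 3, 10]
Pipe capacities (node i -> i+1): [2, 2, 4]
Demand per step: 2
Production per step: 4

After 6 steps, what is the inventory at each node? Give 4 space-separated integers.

Step 1: demand=2,sold=2 ship[2->3]=3 ship[1->2]=2 ship[0->1]=2 prod=4 -> inv=[6 9 2 11]
Step 2: demand=2,sold=2 ship[2->3]=2 ship[1->2]=2 ship[0->1]=2 prod=4 -> inv=[8 9 2 11]
Step 3: demand=2,sold=2 ship[2->3]=2 ship[1->2]=2 ship[0->1]=2 prod=4 -> inv=[10 9 2 11]
Step 4: demand=2,sold=2 ship[2->3]=2 ship[1->2]=2 ship[0->1]=2 prod=4 -> inv=[12 9 2 11]
Step 5: demand=2,sold=2 ship[2->3]=2 ship[1->2]=2 ship[0->1]=2 prod=4 -> inv=[14 9 2 11]
Step 6: demand=2,sold=2 ship[2->3]=2 ship[1->2]=2 ship[0->1]=2 prod=4 -> inv=[16 9 2 11]

16 9 2 11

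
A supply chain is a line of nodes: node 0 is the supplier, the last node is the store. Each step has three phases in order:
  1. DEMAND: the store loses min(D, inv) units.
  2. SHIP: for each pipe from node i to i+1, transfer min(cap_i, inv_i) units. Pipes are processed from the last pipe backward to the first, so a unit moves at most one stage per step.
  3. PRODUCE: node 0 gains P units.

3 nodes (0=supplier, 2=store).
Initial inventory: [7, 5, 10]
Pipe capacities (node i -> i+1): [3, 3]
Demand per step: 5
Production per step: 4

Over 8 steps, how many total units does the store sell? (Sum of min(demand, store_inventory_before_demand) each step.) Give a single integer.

Step 1: sold=5 (running total=5) -> [8 5 8]
Step 2: sold=5 (running total=10) -> [9 5 6]
Step 3: sold=5 (running total=15) -> [10 5 4]
Step 4: sold=4 (running total=19) -> [11 5 3]
Step 5: sold=3 (running total=22) -> [12 5 3]
Step 6: sold=3 (running total=25) -> [13 5 3]
Step 7: sold=3 (running total=28) -> [14 5 3]
Step 8: sold=3 (running total=31) -> [15 5 3]

Answer: 31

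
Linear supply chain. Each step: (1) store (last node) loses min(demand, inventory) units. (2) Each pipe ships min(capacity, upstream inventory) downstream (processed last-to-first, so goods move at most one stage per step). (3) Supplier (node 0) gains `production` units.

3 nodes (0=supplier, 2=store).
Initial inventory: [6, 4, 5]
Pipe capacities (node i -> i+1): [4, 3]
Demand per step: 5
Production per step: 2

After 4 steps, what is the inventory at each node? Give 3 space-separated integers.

Step 1: demand=5,sold=5 ship[1->2]=3 ship[0->1]=4 prod=2 -> inv=[4 5 3]
Step 2: demand=5,sold=3 ship[1->2]=3 ship[0->1]=4 prod=2 -> inv=[2 6 3]
Step 3: demand=5,sold=3 ship[1->2]=3 ship[0->1]=2 prod=2 -> inv=[2 5 3]
Step 4: demand=5,sold=3 ship[1->2]=3 ship[0->1]=2 prod=2 -> inv=[2 4 3]

2 4 3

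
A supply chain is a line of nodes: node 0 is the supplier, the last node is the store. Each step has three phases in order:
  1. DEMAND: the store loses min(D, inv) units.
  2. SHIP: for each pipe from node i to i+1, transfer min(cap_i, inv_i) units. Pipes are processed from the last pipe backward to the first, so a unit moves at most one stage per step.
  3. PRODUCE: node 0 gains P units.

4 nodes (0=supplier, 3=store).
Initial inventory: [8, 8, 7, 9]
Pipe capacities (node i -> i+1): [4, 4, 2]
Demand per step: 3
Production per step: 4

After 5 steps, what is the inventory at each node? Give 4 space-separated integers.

Step 1: demand=3,sold=3 ship[2->3]=2 ship[1->2]=4 ship[0->1]=4 prod=4 -> inv=[8 8 9 8]
Step 2: demand=3,sold=3 ship[2->3]=2 ship[1->2]=4 ship[0->1]=4 prod=4 -> inv=[8 8 11 7]
Step 3: demand=3,sold=3 ship[2->3]=2 ship[1->2]=4 ship[0->1]=4 prod=4 -> inv=[8 8 13 6]
Step 4: demand=3,sold=3 ship[2->3]=2 ship[1->2]=4 ship[0->1]=4 prod=4 -> inv=[8 8 15 5]
Step 5: demand=3,sold=3 ship[2->3]=2 ship[1->2]=4 ship[0->1]=4 prod=4 -> inv=[8 8 17 4]

8 8 17 4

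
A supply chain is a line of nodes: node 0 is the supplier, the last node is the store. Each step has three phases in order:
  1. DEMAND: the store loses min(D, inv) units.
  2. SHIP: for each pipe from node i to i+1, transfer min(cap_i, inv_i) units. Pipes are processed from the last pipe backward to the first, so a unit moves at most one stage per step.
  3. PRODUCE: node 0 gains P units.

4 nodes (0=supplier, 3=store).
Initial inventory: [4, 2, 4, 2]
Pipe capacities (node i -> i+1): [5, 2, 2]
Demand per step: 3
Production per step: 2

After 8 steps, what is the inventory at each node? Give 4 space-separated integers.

Step 1: demand=3,sold=2 ship[2->3]=2 ship[1->2]=2 ship[0->1]=4 prod=2 -> inv=[2 4 4 2]
Step 2: demand=3,sold=2 ship[2->3]=2 ship[1->2]=2 ship[0->1]=2 prod=2 -> inv=[2 4 4 2]
Step 3: demand=3,sold=2 ship[2->3]=2 ship[1->2]=2 ship[0->1]=2 prod=2 -> inv=[2 4 4 2]
Step 4: demand=3,sold=2 ship[2->3]=2 ship[1->2]=2 ship[0->1]=2 prod=2 -> inv=[2 4 4 2]
Step 5: demand=3,sold=2 ship[2->3]=2 ship[1->2]=2 ship[0->1]=2 prod=2 -> inv=[2 4 4 2]
Step 6: demand=3,sold=2 ship[2->3]=2 ship[1->2]=2 ship[0->1]=2 prod=2 -> inv=[2 4 4 2]
Step 7: demand=3,sold=2 ship[2->3]=2 ship[1->2]=2 ship[0->1]=2 prod=2 -> inv=[2 4 4 2]
Step 8: demand=3,sold=2 ship[2->3]=2 ship[1->2]=2 ship[0->1]=2 prod=2 -> inv=[2 4 4 2]

2 4 4 2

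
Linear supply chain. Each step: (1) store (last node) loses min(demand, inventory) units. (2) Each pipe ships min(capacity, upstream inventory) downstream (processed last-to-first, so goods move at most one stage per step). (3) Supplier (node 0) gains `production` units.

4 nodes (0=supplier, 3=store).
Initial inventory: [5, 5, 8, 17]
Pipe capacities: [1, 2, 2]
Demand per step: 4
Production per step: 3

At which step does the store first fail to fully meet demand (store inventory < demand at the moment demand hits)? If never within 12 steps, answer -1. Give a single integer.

Step 1: demand=4,sold=4 ship[2->3]=2 ship[1->2]=2 ship[0->1]=1 prod=3 -> [7 4 8 15]
Step 2: demand=4,sold=4 ship[2->3]=2 ship[1->2]=2 ship[0->1]=1 prod=3 -> [9 3 8 13]
Step 3: demand=4,sold=4 ship[2->3]=2 ship[1->2]=2 ship[0->1]=1 prod=3 -> [11 2 8 11]
Step 4: demand=4,sold=4 ship[2->3]=2 ship[1->2]=2 ship[0->1]=1 prod=3 -> [13 1 8 9]
Step 5: demand=4,sold=4 ship[2->3]=2 ship[1->2]=1 ship[0->1]=1 prod=3 -> [15 1 7 7]
Step 6: demand=4,sold=4 ship[2->3]=2 ship[1->2]=1 ship[0->1]=1 prod=3 -> [17 1 6 5]
Step 7: demand=4,sold=4 ship[2->3]=2 ship[1->2]=1 ship[0->1]=1 prod=3 -> [19 1 5 3]
Step 8: demand=4,sold=3 ship[2->3]=2 ship[1->2]=1 ship[0->1]=1 prod=3 -> [21 1 4 2]
Step 9: demand=4,sold=2 ship[2->3]=2 ship[1->2]=1 ship[0->1]=1 prod=3 -> [23 1 3 2]
Step 10: demand=4,sold=2 ship[2->3]=2 ship[1->2]=1 ship[0->1]=1 prod=3 -> [25 1 2 2]
Step 11: demand=4,sold=2 ship[2->3]=2 ship[1->2]=1 ship[0->1]=1 prod=3 -> [27 1 1 2]
Step 12: demand=4,sold=2 ship[2->3]=1 ship[1->2]=1 ship[0->1]=1 prod=3 -> [29 1 1 1]
First stockout at step 8

8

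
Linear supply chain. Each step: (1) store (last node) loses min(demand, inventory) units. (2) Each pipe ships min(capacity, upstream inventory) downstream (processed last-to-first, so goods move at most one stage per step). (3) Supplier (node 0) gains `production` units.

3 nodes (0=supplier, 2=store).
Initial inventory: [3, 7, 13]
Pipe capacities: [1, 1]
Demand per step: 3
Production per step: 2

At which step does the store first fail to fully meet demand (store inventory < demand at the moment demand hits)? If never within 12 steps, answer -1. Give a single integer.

Step 1: demand=3,sold=3 ship[1->2]=1 ship[0->1]=1 prod=2 -> [4 7 11]
Step 2: demand=3,sold=3 ship[1->2]=1 ship[0->1]=1 prod=2 -> [5 7 9]
Step 3: demand=3,sold=3 ship[1->2]=1 ship[0->1]=1 prod=2 -> [6 7 7]
Step 4: demand=3,sold=3 ship[1->2]=1 ship[0->1]=1 prod=2 -> [7 7 5]
Step 5: demand=3,sold=3 ship[1->2]=1 ship[0->1]=1 prod=2 -> [8 7 3]
Step 6: demand=3,sold=3 ship[1->2]=1 ship[0->1]=1 prod=2 -> [9 7 1]
Step 7: demand=3,sold=1 ship[1->2]=1 ship[0->1]=1 prod=2 -> [10 7 1]
Step 8: demand=3,sold=1 ship[1->2]=1 ship[0->1]=1 prod=2 -> [11 7 1]
Step 9: demand=3,sold=1 ship[1->2]=1 ship[0->1]=1 prod=2 -> [12 7 1]
Step 10: demand=3,sold=1 ship[1->2]=1 ship[0->1]=1 prod=2 -> [13 7 1]
Step 11: demand=3,sold=1 ship[1->2]=1 ship[0->1]=1 prod=2 -> [14 7 1]
Step 12: demand=3,sold=1 ship[1->2]=1 ship[0->1]=1 prod=2 -> [15 7 1]
First stockout at step 7

7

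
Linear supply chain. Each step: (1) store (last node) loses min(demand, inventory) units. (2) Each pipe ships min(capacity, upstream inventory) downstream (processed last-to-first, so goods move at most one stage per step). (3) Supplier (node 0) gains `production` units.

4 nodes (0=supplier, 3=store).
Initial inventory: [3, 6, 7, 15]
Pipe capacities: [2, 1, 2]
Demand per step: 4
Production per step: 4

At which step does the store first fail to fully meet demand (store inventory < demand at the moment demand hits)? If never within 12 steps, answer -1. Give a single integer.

Step 1: demand=4,sold=4 ship[2->3]=2 ship[1->2]=1 ship[0->1]=2 prod=4 -> [5 7 6 13]
Step 2: demand=4,sold=4 ship[2->3]=2 ship[1->2]=1 ship[0->1]=2 prod=4 -> [7 8 5 11]
Step 3: demand=4,sold=4 ship[2->3]=2 ship[1->2]=1 ship[0->1]=2 prod=4 -> [9 9 4 9]
Step 4: demand=4,sold=4 ship[2->3]=2 ship[1->2]=1 ship[0->1]=2 prod=4 -> [11 10 3 7]
Step 5: demand=4,sold=4 ship[2->3]=2 ship[1->2]=1 ship[0->1]=2 prod=4 -> [13 11 2 5]
Step 6: demand=4,sold=4 ship[2->3]=2 ship[1->2]=1 ship[0->1]=2 prod=4 -> [15 12 1 3]
Step 7: demand=4,sold=3 ship[2->3]=1 ship[1->2]=1 ship[0->1]=2 prod=4 -> [17 13 1 1]
Step 8: demand=4,sold=1 ship[2->3]=1 ship[1->2]=1 ship[0->1]=2 prod=4 -> [19 14 1 1]
Step 9: demand=4,sold=1 ship[2->3]=1 ship[1->2]=1 ship[0->1]=2 prod=4 -> [21 15 1 1]
Step 10: demand=4,sold=1 ship[2->3]=1 ship[1->2]=1 ship[0->1]=2 prod=4 -> [23 16 1 1]
Step 11: demand=4,sold=1 ship[2->3]=1 ship[1->2]=1 ship[0->1]=2 prod=4 -> [25 17 1 1]
Step 12: demand=4,sold=1 ship[2->3]=1 ship[1->2]=1 ship[0->1]=2 prod=4 -> [27 18 1 1]
First stockout at step 7

7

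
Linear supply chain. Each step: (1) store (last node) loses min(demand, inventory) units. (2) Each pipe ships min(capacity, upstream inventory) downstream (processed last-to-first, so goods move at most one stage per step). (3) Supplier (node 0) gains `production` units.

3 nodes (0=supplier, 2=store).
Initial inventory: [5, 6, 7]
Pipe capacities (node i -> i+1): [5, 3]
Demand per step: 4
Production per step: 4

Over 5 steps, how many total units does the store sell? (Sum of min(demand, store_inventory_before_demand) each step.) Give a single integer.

Step 1: sold=4 (running total=4) -> [4 8 6]
Step 2: sold=4 (running total=8) -> [4 9 5]
Step 3: sold=4 (running total=12) -> [4 10 4]
Step 4: sold=4 (running total=16) -> [4 11 3]
Step 5: sold=3 (running total=19) -> [4 12 3]

Answer: 19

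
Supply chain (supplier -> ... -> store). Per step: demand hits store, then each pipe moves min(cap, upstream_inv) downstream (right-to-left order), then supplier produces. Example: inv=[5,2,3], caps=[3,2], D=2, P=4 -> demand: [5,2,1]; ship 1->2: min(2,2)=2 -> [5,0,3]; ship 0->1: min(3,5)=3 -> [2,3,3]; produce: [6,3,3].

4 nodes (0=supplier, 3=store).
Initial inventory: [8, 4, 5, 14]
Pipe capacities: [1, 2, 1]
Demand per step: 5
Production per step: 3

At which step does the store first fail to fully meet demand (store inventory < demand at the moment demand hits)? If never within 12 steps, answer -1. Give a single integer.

Step 1: demand=5,sold=5 ship[2->3]=1 ship[1->2]=2 ship[0->1]=1 prod=3 -> [10 3 6 10]
Step 2: demand=5,sold=5 ship[2->3]=1 ship[1->2]=2 ship[0->1]=1 prod=3 -> [12 2 7 6]
Step 3: demand=5,sold=5 ship[2->3]=1 ship[1->2]=2 ship[0->1]=1 prod=3 -> [14 1 8 2]
Step 4: demand=5,sold=2 ship[2->3]=1 ship[1->2]=1 ship[0->1]=1 prod=3 -> [16 1 8 1]
Step 5: demand=5,sold=1 ship[2->3]=1 ship[1->2]=1 ship[0->1]=1 prod=3 -> [18 1 8 1]
Step 6: demand=5,sold=1 ship[2->3]=1 ship[1->2]=1 ship[0->1]=1 prod=3 -> [20 1 8 1]
Step 7: demand=5,sold=1 ship[2->3]=1 ship[1->2]=1 ship[0->1]=1 prod=3 -> [22 1 8 1]
Step 8: demand=5,sold=1 ship[2->3]=1 ship[1->2]=1 ship[0->1]=1 prod=3 -> [24 1 8 1]
Step 9: demand=5,sold=1 ship[2->3]=1 ship[1->2]=1 ship[0->1]=1 prod=3 -> [26 1 8 1]
Step 10: demand=5,sold=1 ship[2->3]=1 ship[1->2]=1 ship[0->1]=1 prod=3 -> [28 1 8 1]
Step 11: demand=5,sold=1 ship[2->3]=1 ship[1->2]=1 ship[0->1]=1 prod=3 -> [30 1 8 1]
Step 12: demand=5,sold=1 ship[2->3]=1 ship[1->2]=1 ship[0->1]=1 prod=3 -> [32 1 8 1]
First stockout at step 4

4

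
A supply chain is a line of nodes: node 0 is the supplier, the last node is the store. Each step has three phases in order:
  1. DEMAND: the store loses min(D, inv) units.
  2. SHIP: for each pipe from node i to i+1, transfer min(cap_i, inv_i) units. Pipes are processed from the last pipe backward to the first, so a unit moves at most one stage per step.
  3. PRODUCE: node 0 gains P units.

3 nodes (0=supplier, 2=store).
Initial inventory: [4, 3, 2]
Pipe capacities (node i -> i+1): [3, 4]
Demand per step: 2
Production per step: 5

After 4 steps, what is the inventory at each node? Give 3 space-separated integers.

Step 1: demand=2,sold=2 ship[1->2]=3 ship[0->1]=3 prod=5 -> inv=[6 3 3]
Step 2: demand=2,sold=2 ship[1->2]=3 ship[0->1]=3 prod=5 -> inv=[8 3 4]
Step 3: demand=2,sold=2 ship[1->2]=3 ship[0->1]=3 prod=5 -> inv=[10 3 5]
Step 4: demand=2,sold=2 ship[1->2]=3 ship[0->1]=3 prod=5 -> inv=[12 3 6]

12 3 6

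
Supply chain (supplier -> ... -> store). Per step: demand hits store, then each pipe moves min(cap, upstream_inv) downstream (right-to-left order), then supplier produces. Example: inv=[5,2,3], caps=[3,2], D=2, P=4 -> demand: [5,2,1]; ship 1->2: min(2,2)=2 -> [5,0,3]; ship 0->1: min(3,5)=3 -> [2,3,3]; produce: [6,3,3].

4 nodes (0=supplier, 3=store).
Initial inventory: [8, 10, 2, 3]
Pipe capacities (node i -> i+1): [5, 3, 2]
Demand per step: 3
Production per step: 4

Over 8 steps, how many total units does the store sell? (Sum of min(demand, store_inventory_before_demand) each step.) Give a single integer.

Answer: 17

Derivation:
Step 1: sold=3 (running total=3) -> [7 12 3 2]
Step 2: sold=2 (running total=5) -> [6 14 4 2]
Step 3: sold=2 (running total=7) -> [5 16 5 2]
Step 4: sold=2 (running total=9) -> [4 18 6 2]
Step 5: sold=2 (running total=11) -> [4 19 7 2]
Step 6: sold=2 (running total=13) -> [4 20 8 2]
Step 7: sold=2 (running total=15) -> [4 21 9 2]
Step 8: sold=2 (running total=17) -> [4 22 10 2]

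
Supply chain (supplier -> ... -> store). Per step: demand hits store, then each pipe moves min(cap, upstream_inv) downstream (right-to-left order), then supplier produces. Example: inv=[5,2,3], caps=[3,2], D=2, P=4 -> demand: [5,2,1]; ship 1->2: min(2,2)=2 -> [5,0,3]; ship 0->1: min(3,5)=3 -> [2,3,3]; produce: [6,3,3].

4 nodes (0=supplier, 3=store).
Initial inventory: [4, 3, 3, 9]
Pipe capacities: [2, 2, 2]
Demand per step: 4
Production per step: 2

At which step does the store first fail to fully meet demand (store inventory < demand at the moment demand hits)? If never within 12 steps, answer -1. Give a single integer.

Step 1: demand=4,sold=4 ship[2->3]=2 ship[1->2]=2 ship[0->1]=2 prod=2 -> [4 3 3 7]
Step 2: demand=4,sold=4 ship[2->3]=2 ship[1->2]=2 ship[0->1]=2 prod=2 -> [4 3 3 5]
Step 3: demand=4,sold=4 ship[2->3]=2 ship[1->2]=2 ship[0->1]=2 prod=2 -> [4 3 3 3]
Step 4: demand=4,sold=3 ship[2->3]=2 ship[1->2]=2 ship[0->1]=2 prod=2 -> [4 3 3 2]
Step 5: demand=4,sold=2 ship[2->3]=2 ship[1->2]=2 ship[0->1]=2 prod=2 -> [4 3 3 2]
Step 6: demand=4,sold=2 ship[2->3]=2 ship[1->2]=2 ship[0->1]=2 prod=2 -> [4 3 3 2]
Step 7: demand=4,sold=2 ship[2->3]=2 ship[1->2]=2 ship[0->1]=2 prod=2 -> [4 3 3 2]
Step 8: demand=4,sold=2 ship[2->3]=2 ship[1->2]=2 ship[0->1]=2 prod=2 -> [4 3 3 2]
Step 9: demand=4,sold=2 ship[2->3]=2 ship[1->2]=2 ship[0->1]=2 prod=2 -> [4 3 3 2]
Step 10: demand=4,sold=2 ship[2->3]=2 ship[1->2]=2 ship[0->1]=2 prod=2 -> [4 3 3 2]
Step 11: demand=4,sold=2 ship[2->3]=2 ship[1->2]=2 ship[0->1]=2 prod=2 -> [4 3 3 2]
Step 12: demand=4,sold=2 ship[2->3]=2 ship[1->2]=2 ship[0->1]=2 prod=2 -> [4 3 3 2]
First stockout at step 4

4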